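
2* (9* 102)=1836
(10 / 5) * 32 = 64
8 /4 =2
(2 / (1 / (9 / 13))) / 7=18 / 91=0.20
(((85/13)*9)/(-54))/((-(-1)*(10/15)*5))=-17/52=-0.33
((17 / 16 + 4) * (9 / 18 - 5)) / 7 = -729 / 224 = -3.25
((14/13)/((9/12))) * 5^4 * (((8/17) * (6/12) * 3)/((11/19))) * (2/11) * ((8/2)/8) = 2660000/26741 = 99.47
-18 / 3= -6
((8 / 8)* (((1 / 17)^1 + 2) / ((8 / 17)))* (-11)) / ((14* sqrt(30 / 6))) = -11* sqrt(5) / 16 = -1.54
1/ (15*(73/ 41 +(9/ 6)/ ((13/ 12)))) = 0.02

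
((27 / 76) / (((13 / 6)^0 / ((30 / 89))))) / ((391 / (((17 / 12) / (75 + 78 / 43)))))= 645 / 114189848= 0.00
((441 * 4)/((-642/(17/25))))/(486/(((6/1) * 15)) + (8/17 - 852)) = 84966/38477735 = 0.00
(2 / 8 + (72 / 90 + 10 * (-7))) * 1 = -1379 / 20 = -68.95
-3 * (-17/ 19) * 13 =663/ 19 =34.89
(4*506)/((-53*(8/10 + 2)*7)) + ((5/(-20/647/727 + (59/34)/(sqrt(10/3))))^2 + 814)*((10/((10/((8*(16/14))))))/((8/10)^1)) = 193061121343581657002259200000*sqrt(30)/37368301677875510314114136500303 + 133329168917292013121197537951993817340/13863639922491814326536344641612413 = 9617.21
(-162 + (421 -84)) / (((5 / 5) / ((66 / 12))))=962.50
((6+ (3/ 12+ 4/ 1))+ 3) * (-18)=-477/ 2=-238.50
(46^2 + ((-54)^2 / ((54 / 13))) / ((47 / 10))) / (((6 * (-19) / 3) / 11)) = -585596 / 893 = -655.76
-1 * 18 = -18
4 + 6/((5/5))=10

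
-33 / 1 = -33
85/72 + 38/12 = 313/72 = 4.35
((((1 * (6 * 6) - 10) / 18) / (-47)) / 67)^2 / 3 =169 / 2409636843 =0.00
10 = 10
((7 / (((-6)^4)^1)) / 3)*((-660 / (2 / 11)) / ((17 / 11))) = -46585 / 11016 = -4.23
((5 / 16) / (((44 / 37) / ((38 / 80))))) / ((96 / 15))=3515 / 180224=0.02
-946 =-946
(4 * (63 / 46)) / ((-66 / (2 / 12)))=-7 / 506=-0.01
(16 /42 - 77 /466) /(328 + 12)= 2111 /3327240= 0.00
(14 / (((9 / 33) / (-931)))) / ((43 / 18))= -860244 / 43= -20005.67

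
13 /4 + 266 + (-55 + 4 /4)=861 /4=215.25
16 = 16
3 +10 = 13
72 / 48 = 3 / 2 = 1.50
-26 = -26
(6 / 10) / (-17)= -3 / 85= -0.04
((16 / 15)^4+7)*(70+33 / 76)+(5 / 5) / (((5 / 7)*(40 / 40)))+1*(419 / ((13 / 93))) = 179216743579 / 50017500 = 3583.08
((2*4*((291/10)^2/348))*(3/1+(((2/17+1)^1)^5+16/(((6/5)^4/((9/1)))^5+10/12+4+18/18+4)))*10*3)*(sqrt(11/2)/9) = 47892873927562260935122757*sqrt(22)/231698582428818115157807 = 969.52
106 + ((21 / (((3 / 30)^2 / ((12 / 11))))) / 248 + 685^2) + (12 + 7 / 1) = 160051500 / 341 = 469359.24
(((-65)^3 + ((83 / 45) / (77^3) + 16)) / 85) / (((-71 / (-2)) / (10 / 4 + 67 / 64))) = -640317420564757 / 1983727191600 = -322.79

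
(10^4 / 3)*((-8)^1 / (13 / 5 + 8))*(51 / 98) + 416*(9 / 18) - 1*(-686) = -1078282 / 2597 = -415.20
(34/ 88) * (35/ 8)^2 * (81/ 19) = 1686825/ 53504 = 31.53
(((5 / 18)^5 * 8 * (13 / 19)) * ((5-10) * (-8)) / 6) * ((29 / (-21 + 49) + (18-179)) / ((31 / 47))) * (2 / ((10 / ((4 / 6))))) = -2850696875 / 1460754162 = -1.95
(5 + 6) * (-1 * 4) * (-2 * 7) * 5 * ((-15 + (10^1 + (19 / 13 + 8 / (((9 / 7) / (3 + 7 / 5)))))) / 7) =1227248 / 117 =10489.30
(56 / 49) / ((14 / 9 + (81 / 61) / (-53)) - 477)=-29097 / 12105394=-0.00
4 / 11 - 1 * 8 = -84 / 11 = -7.64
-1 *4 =-4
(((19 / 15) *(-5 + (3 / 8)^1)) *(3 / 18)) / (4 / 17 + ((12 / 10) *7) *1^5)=-0.11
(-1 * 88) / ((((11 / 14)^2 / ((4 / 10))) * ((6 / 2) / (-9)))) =9408 / 55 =171.05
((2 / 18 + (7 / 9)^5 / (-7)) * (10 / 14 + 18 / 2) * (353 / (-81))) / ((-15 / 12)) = 79885312 / 33480783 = 2.39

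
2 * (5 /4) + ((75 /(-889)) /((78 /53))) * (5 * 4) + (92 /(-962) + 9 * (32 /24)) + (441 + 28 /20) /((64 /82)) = 9921946317 /17104360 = 580.08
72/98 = 36/49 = 0.73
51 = 51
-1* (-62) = 62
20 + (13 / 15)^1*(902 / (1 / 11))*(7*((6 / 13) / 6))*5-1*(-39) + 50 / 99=2297873 / 99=23210.84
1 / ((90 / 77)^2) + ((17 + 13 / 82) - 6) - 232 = -73098361 / 332100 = -220.11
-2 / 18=-1 / 9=-0.11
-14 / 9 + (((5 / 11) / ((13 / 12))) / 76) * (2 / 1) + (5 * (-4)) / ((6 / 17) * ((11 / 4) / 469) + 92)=-12641332336 / 7174828089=-1.76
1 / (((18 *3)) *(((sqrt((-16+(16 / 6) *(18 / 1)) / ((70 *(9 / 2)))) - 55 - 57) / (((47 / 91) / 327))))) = -1645 / 6298910748 - 47 *sqrt(70) / 529108502832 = -0.00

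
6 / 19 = 0.32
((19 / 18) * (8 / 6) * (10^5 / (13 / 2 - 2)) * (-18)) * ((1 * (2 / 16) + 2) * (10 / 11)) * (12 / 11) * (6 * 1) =-2584000000 / 363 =-7118457.30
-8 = -8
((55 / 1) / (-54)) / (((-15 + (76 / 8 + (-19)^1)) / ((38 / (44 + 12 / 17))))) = 0.04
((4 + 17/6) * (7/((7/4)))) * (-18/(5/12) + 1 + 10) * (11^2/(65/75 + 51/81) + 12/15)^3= -3704273781876846787/7727257500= -479377551.72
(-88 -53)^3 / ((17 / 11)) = -30835431 / 17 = -1813848.88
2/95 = 0.02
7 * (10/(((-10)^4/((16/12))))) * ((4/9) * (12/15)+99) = 31297/33750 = 0.93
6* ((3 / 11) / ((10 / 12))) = 108 / 55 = 1.96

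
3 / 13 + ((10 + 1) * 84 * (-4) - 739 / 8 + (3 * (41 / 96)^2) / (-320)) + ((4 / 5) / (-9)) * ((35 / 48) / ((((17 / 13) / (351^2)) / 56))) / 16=-5466150300461 / 217251840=-25160.43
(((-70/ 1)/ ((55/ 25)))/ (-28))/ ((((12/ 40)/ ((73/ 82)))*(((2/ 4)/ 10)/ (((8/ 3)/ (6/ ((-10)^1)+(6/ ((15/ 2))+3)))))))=56.20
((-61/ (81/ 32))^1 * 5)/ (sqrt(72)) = -2440 * sqrt(2)/ 243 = -14.20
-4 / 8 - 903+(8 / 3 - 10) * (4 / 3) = -16439 / 18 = -913.28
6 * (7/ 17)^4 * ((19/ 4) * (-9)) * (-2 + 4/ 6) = 821142/ 83521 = 9.83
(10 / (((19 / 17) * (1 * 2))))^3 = 614125 / 6859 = 89.54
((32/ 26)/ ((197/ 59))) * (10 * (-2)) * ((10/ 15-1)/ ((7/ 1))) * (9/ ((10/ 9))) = 50976/ 17927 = 2.84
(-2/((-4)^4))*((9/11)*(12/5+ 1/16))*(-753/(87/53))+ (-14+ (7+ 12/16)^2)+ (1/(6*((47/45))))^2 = 384664919051/7215831040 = 53.31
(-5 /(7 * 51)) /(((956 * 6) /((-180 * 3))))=75 /56882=0.00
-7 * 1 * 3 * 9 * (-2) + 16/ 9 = 3418/ 9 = 379.78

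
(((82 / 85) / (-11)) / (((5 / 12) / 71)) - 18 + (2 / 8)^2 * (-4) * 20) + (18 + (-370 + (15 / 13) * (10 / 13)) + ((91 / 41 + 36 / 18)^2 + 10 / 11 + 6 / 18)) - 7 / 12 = -1968763267459 / 5312464300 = -370.59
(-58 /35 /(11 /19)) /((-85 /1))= 1102 /32725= 0.03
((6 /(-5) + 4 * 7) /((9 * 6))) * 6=134 /45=2.98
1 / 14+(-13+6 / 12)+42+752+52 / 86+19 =241154 / 301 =801.18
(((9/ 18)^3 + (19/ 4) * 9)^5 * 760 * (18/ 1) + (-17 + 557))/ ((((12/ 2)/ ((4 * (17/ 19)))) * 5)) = 4600387104388143/ 19456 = 236450817454.16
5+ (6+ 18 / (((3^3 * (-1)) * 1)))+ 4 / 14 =223 / 21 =10.62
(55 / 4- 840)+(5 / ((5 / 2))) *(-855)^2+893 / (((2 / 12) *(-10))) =29213759 / 20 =1460687.95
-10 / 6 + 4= 7 / 3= 2.33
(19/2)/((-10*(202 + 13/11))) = -209/44700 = -0.00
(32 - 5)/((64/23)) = 9.70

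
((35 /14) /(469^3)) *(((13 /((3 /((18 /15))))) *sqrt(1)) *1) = 13 /103161709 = 0.00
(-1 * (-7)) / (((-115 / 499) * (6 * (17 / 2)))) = -3493 / 5865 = -0.60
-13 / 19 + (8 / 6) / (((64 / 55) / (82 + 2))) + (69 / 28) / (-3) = 12601 / 133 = 94.74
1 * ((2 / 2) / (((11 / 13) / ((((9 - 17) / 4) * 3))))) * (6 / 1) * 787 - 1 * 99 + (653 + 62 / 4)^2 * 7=136165193 / 44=3094663.48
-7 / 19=-0.37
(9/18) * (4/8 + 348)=697/4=174.25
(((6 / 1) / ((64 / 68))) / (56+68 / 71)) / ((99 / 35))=42245 / 1067616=0.04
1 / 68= 0.01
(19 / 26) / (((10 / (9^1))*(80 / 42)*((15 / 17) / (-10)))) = -20349 / 5200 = -3.91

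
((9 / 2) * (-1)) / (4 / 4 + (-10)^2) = -9 / 202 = -0.04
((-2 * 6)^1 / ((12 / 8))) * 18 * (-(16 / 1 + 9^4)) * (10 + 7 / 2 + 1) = 13732776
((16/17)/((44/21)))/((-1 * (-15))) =28/935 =0.03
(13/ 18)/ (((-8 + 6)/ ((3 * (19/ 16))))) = -247/ 192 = -1.29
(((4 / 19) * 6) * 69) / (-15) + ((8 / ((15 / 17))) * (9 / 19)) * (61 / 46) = -252 / 2185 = -0.12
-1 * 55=-55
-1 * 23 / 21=-23 / 21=-1.10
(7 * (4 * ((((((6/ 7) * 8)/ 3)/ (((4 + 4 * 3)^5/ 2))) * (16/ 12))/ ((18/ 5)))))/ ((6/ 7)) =35/ 663552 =0.00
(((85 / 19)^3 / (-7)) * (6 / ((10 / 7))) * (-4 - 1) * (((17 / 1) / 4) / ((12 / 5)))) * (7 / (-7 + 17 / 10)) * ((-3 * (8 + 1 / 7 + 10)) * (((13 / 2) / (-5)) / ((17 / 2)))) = -15208805625 / 2908216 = -5229.60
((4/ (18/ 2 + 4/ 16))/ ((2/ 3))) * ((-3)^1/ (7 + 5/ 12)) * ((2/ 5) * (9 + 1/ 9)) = -15744/ 16465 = -0.96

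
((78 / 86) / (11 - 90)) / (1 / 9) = -351 / 3397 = -0.10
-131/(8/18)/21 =-393/28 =-14.04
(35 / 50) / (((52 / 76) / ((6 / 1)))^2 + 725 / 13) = 591318 / 47121485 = 0.01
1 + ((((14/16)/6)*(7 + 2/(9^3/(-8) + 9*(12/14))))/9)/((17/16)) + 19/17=4768307/2143989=2.22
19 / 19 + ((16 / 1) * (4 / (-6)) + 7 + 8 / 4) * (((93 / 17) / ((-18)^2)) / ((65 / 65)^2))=5353 / 5508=0.97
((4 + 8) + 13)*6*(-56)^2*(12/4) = 1411200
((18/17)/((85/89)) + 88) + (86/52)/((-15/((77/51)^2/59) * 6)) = 31998132149/359094060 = 89.11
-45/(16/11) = -495/16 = -30.94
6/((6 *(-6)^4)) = 1/1296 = 0.00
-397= -397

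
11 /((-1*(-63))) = 11 /63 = 0.17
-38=-38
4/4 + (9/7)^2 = 130/49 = 2.65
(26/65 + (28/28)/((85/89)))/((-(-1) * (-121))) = -123/10285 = -0.01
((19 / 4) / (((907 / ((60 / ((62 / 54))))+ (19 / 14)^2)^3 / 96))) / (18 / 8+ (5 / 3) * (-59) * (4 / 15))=-1026385812262944000 / 381788378253056388367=-0.00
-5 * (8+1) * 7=-315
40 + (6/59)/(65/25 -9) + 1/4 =37981/944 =40.23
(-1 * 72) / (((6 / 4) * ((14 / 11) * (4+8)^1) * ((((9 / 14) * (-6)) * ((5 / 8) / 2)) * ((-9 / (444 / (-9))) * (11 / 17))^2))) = 202568192 / 1082565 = 187.12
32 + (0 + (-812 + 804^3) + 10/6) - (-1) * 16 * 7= 1559153393/3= 519717797.67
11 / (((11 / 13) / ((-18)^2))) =4212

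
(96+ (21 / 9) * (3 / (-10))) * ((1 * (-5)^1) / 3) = -953 / 6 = -158.83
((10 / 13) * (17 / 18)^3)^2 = 603439225 / 1437016464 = 0.42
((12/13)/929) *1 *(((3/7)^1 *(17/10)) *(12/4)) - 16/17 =-6747514/7185815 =-0.94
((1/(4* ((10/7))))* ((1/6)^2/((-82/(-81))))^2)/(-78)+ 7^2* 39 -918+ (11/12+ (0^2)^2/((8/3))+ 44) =348389266633/335662080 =1037.92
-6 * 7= -42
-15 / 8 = -1.88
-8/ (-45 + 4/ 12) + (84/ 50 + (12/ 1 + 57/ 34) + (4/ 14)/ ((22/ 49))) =10130911/ 626450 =16.17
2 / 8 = 1 / 4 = 0.25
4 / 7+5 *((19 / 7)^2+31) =9428 / 49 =192.41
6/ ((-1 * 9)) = -2/ 3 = -0.67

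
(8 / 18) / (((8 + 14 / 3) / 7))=14 / 57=0.25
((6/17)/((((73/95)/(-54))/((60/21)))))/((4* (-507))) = 51300/1468103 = 0.03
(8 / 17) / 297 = 8 / 5049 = 0.00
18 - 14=4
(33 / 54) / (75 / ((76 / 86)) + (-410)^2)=209 / 57519225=0.00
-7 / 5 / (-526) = 0.00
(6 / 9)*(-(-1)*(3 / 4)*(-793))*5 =-3965 / 2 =-1982.50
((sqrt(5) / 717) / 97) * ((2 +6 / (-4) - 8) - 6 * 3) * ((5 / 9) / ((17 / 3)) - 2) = sqrt(5) / 1434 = 0.00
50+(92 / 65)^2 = 219714 / 4225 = 52.00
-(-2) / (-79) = -2 / 79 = -0.03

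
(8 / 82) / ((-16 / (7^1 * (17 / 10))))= -119 / 1640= -0.07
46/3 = 15.33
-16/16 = -1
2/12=1/6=0.17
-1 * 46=-46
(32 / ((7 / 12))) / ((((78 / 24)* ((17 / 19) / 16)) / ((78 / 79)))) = 2801664 / 9401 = 298.02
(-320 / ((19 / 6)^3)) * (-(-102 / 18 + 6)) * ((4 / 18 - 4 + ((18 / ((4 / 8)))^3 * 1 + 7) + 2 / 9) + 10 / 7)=7525465600 / 48013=156738.08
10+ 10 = 20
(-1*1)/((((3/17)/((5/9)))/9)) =-85/3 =-28.33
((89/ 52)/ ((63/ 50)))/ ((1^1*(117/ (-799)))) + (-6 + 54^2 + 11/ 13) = 556074247/ 191646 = 2901.57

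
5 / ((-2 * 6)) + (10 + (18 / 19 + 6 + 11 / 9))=12143 / 684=17.75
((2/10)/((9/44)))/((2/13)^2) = 1859/45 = 41.31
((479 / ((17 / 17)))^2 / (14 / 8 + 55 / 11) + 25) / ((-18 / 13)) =-11939707 / 486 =-24567.30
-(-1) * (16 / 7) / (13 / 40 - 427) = -640 / 119469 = -0.01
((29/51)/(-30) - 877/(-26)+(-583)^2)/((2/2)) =3380531369/9945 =339922.71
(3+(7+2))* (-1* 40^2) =-19200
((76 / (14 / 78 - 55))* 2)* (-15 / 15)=2964 / 1069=2.77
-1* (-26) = 26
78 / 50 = 39 / 25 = 1.56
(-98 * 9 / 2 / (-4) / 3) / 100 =147 / 400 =0.37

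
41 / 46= 0.89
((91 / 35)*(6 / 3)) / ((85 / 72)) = 1872 / 425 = 4.40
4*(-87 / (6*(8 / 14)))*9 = -913.50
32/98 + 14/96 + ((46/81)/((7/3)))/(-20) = 48707/105840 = 0.46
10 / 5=2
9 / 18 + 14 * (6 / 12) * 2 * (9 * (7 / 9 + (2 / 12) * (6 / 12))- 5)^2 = 851 / 8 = 106.38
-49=-49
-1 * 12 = -12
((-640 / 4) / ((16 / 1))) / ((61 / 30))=-300 / 61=-4.92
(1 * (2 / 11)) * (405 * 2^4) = 12960 / 11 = 1178.18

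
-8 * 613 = -4904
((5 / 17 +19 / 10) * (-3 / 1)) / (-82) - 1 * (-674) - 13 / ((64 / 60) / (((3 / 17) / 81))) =338267119 / 501840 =674.05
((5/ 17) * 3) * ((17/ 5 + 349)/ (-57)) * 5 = -8810/ 323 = -27.28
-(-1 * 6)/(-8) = -3/4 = -0.75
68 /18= 34 /9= 3.78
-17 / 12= -1.42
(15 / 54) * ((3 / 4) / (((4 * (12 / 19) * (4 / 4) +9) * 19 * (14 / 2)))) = 5 / 36792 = 0.00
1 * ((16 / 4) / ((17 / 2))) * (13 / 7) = 104 / 119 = 0.87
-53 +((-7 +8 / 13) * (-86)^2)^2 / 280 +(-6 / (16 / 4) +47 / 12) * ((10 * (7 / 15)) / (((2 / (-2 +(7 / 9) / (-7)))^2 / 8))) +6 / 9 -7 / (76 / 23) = 7963569.35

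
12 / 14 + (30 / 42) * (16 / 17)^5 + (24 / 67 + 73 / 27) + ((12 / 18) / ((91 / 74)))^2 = 100829236578725 / 21269924992953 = 4.74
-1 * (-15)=15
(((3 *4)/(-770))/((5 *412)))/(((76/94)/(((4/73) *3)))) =-423/275007425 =-0.00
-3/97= -0.03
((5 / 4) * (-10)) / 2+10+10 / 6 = 65 / 12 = 5.42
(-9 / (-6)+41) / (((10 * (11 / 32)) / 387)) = 52632 / 11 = 4784.73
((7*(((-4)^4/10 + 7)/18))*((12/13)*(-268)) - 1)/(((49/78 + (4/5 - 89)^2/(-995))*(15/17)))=20696212930/41851929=494.51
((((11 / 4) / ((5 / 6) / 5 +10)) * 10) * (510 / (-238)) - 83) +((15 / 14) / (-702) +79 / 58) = -72387325 / 827892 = -87.44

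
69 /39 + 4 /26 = 25 /13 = 1.92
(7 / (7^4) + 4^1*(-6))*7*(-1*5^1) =41155 / 49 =839.90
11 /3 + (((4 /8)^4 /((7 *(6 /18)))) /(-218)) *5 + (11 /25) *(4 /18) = 20676977 /5493600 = 3.76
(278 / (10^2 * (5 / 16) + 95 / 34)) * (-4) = -75616 / 2315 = -32.66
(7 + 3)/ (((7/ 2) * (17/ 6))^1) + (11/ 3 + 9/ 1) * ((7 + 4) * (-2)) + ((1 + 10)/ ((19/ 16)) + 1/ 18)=-10920883/ 40698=-268.34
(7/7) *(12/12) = 1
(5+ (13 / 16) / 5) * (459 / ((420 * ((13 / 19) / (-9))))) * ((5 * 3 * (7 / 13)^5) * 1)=-77830712757 / 1544578880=-50.39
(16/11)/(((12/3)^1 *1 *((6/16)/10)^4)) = 163840000/891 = 183883.28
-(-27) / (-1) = -27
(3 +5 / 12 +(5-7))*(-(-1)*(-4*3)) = -17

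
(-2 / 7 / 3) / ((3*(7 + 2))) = -2 / 567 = -0.00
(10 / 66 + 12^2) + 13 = 5186 / 33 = 157.15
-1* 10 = -10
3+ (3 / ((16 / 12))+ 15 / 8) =57 / 8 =7.12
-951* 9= -8559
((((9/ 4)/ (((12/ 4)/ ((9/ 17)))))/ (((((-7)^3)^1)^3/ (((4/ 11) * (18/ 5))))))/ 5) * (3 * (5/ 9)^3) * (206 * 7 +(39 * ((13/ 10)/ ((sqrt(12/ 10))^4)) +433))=-229225/ 90553494108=-0.00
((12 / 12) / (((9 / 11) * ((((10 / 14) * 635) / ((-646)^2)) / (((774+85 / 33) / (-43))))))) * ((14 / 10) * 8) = -4192266395744 / 18430875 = -227458.89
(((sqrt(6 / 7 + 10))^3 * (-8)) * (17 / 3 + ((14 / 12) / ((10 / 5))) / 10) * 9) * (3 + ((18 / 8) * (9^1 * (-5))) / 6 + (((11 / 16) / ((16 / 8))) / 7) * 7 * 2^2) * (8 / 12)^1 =522120 * sqrt(133) / 49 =122885.34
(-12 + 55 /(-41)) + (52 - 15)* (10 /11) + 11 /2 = 23267 /902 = 25.79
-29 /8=-3.62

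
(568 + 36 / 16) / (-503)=-1.13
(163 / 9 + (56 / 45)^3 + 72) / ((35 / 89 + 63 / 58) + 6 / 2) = 43293647542 / 2107083375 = 20.55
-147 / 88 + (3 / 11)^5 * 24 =-2105571 / 1288408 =-1.63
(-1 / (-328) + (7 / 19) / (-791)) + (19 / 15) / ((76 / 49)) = 8653931 / 10563240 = 0.82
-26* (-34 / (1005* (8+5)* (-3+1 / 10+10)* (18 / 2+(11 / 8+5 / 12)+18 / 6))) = 1088 / 1574567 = 0.00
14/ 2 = 7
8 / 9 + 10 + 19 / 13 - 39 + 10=-1948 / 117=-16.65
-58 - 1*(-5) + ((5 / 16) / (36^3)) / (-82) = -3244271621 / 61212672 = -53.00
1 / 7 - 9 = -62 / 7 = -8.86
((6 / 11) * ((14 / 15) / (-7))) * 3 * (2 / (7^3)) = -24 / 18865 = -0.00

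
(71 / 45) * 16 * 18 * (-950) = -431680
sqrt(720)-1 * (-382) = 12 * sqrt(5) + 382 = 408.83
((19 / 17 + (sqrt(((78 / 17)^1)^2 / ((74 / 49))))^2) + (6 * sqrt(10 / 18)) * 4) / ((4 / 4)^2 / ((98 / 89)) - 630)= -784 * sqrt(5) / 61651 - 15778882 / 659234143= -0.05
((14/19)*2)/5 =28/95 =0.29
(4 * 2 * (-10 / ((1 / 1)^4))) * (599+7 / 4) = -48060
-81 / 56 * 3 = -243 / 56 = -4.34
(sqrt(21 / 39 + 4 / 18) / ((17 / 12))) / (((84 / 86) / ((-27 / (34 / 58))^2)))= 17575218 * sqrt(1157) / 447083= 1337.15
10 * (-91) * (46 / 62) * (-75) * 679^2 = 23345777733.87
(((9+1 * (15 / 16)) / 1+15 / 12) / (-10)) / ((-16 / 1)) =179 / 2560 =0.07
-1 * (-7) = 7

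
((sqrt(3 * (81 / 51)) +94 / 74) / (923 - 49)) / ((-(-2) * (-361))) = -9 * sqrt(17) / 10727476 - 47 / 23348036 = -0.00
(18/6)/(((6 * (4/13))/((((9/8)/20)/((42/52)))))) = 507/4480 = 0.11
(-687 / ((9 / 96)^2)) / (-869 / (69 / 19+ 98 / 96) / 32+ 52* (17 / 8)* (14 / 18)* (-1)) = 2984899584 / 3504859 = 851.65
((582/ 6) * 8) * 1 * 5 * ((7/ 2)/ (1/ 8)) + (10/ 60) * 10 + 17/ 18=1955567/ 18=108642.61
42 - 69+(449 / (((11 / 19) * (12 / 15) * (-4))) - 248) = -91055 / 176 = -517.36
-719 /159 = -4.52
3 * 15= 45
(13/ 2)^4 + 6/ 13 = 371389/ 208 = 1785.52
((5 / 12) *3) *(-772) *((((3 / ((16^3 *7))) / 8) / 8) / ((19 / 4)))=-2895 / 8716288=-0.00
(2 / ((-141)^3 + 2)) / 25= -2 / 70080475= -0.00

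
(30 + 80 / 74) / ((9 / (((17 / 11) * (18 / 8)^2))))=87975 / 3256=27.02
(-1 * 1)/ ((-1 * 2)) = 1/ 2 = 0.50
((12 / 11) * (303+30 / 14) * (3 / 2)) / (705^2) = 4272 / 4252325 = 0.00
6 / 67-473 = -31685 / 67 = -472.91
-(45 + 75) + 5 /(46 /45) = -115.11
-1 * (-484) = 484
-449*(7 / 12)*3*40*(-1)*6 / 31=188580 / 31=6083.23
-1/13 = -0.08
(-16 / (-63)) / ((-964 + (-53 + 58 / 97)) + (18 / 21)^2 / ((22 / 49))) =-17072 / 68213565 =-0.00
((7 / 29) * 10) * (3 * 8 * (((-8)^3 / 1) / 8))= -107520 / 29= -3707.59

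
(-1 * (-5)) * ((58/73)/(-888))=-145/32412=-0.00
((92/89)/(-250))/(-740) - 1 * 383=-1576523727/4116250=-383.00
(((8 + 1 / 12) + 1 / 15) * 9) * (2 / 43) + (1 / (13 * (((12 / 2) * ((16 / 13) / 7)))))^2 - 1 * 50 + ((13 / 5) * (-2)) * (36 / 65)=-490040381 / 9907200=-49.46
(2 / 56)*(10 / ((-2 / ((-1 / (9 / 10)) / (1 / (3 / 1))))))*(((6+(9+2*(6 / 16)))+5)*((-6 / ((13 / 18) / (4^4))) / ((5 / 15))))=-7171200 / 91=-78804.40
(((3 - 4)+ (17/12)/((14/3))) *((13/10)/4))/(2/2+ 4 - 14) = 0.03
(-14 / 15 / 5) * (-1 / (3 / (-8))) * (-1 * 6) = 224 / 75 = 2.99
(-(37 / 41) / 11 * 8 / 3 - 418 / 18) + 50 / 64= -2943229 / 129888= -22.66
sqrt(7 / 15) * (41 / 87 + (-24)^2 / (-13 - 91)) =-3.46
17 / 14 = 1.21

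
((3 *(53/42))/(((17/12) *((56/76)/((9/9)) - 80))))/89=-1007/2658341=-0.00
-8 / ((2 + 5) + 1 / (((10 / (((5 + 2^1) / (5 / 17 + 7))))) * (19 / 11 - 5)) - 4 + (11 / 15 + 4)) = -357120 / 343907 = -1.04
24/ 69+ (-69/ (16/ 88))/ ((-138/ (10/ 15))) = 301/ 138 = 2.18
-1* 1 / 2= -1 / 2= -0.50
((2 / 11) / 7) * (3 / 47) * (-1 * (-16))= 96 / 3619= 0.03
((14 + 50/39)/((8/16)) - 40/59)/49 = 9824/16107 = 0.61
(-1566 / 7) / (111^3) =-58 / 354571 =-0.00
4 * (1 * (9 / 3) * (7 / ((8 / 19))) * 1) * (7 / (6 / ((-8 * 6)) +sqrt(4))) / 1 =3724 / 5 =744.80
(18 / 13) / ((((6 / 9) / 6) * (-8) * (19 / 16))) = -324 / 247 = -1.31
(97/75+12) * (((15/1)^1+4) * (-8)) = -151544/75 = -2020.59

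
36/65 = 0.55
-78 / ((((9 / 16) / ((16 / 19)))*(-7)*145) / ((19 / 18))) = 0.12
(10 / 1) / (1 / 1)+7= 17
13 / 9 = 1.44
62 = 62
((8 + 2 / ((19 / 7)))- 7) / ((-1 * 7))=-33 / 133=-0.25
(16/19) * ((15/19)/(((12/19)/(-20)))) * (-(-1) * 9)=-189.47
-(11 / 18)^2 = -0.37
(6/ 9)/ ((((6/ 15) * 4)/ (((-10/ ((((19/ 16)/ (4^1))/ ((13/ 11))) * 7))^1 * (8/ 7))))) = -83200/ 30723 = -2.71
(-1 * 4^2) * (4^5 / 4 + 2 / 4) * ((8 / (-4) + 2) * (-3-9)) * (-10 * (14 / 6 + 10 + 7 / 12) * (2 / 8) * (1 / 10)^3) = 0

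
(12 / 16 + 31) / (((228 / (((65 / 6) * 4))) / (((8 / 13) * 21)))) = 4445 / 57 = 77.98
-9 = -9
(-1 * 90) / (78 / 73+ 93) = -730 / 763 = -0.96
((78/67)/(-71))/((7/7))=-78/4757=-0.02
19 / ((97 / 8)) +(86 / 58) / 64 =286283 / 180032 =1.59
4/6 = 0.67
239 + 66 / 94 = 11266 / 47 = 239.70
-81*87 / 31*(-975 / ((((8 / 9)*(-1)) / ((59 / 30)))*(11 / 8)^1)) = -356638.13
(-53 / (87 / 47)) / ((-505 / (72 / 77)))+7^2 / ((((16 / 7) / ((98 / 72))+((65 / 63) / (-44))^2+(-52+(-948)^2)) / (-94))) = 2610384650890464408 / 54507586179368916055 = 0.05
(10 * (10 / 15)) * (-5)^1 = -100 / 3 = -33.33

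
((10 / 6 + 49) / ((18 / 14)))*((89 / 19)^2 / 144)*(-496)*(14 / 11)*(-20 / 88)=481279960 / 558657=861.49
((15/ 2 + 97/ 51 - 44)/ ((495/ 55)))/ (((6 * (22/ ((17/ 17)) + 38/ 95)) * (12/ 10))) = -88225/ 3701376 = -0.02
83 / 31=2.68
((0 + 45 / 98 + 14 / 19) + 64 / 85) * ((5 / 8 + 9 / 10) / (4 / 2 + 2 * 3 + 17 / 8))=6272081 / 21366450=0.29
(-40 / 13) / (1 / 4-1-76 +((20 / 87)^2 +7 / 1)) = 1211040 / 27431963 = 0.04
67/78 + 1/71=4835/5538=0.87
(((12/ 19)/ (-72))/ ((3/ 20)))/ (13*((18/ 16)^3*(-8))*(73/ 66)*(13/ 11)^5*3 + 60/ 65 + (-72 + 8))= 29478775040/ 602814479069079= 0.00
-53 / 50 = -1.06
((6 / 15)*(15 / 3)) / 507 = 2 / 507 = 0.00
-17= -17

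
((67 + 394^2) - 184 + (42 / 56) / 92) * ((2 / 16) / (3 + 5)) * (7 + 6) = 742089335 / 23552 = 31508.55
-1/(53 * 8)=-1/424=-0.00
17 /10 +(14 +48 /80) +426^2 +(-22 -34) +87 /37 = 181438.65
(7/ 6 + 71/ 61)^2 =727609/ 133956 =5.43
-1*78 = -78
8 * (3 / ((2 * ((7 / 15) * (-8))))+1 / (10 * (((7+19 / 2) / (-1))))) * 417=-1047643 / 770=-1360.58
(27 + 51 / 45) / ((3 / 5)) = 422 / 9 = 46.89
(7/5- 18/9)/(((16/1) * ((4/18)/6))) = -81/80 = -1.01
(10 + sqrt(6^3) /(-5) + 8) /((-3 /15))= -90 + 6 * sqrt(6)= -75.30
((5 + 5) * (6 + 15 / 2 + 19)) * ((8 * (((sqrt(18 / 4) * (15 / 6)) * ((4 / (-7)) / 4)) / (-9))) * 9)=1969.80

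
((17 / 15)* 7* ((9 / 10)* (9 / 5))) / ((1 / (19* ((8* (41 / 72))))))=278103 / 250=1112.41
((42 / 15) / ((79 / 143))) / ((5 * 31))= 2002 / 61225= 0.03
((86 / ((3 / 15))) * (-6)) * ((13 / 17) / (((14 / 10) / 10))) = -1677000 / 119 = -14092.44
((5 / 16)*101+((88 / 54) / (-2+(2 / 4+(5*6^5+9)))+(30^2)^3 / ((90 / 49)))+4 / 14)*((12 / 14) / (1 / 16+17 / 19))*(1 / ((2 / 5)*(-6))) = -1773603517078404289 / 11977132230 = -148082486.11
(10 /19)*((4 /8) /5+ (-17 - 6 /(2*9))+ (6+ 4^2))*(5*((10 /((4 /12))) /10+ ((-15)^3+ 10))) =-2403830 /57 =-42172.46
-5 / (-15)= 1 / 3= 0.33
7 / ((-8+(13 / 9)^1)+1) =-63 / 50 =-1.26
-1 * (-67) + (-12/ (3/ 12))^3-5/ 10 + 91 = -220869/ 2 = -110434.50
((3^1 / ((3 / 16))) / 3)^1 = 16 / 3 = 5.33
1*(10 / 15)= 2 / 3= 0.67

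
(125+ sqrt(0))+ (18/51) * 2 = 2137/17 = 125.71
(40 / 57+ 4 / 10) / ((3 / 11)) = 3454 / 855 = 4.04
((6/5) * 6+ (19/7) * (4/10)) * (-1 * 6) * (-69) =3430.29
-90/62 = -45/31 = -1.45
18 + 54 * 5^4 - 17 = 33751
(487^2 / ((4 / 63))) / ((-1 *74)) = -14941647 / 296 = -50478.54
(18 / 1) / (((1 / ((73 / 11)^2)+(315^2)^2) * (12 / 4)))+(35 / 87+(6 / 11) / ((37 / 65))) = 1263803818605427958 / 928905643859992557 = 1.36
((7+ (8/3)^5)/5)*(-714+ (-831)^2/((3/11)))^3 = 20707034618557907459729/45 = 460156324856842387993.98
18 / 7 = 2.57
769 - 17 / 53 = 768.68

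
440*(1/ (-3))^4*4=21.73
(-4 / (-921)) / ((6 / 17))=34 / 2763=0.01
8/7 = 1.14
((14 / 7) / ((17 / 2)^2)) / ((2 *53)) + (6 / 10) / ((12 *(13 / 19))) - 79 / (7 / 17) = -5346345619 / 27876940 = -191.78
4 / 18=2 / 9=0.22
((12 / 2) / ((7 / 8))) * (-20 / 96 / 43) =-10 / 301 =-0.03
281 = 281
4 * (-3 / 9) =-4 / 3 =-1.33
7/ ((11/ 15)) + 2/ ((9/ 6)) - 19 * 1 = -8.12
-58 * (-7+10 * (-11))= 6786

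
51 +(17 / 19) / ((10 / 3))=9741 / 190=51.27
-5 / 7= -0.71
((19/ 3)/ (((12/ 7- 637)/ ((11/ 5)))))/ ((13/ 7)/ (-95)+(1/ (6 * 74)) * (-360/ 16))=57595384/ 184412643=0.31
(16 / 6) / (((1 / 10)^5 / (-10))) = -8000000 / 3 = -2666666.67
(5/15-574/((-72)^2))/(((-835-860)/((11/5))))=-6347/21967200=-0.00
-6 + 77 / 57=-265 / 57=-4.65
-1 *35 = -35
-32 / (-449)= 32 / 449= 0.07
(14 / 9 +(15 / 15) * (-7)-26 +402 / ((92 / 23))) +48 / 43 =54313 / 774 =70.17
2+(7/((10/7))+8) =149/10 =14.90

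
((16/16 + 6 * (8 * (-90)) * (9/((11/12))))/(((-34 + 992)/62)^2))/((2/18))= -4035182301/2523851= -1598.82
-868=-868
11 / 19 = 0.58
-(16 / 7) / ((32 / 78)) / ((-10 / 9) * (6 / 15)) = 351 / 28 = 12.54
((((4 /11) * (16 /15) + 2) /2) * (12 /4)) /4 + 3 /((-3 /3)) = -463 /220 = -2.10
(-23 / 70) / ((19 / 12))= -138 / 665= -0.21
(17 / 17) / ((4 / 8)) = 2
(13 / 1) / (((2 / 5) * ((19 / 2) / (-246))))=-15990 / 19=-841.58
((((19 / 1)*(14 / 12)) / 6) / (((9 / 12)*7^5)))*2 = 38 / 64827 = 0.00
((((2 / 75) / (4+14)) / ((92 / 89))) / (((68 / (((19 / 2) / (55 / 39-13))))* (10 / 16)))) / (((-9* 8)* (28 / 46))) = 21983 / 34854624000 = 0.00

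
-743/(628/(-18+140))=-45323/314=-144.34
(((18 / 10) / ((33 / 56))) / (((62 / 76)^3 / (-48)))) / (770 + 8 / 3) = -0.35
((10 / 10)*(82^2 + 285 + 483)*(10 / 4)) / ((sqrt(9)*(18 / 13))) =121745 / 27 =4509.07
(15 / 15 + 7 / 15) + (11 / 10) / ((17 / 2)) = 1.60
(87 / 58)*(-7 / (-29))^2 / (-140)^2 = 0.00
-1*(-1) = 1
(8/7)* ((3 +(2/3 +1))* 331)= 5296/3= 1765.33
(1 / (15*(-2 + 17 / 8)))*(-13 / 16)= -13 / 30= -0.43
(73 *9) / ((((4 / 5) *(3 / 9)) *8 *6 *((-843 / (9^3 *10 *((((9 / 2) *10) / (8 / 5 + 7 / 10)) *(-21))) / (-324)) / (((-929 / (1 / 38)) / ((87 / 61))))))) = 548247145034176875 / 374854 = 1462561810822.82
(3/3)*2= 2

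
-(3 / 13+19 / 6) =-265 / 78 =-3.40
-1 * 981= -981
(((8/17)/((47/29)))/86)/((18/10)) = 580/309213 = 0.00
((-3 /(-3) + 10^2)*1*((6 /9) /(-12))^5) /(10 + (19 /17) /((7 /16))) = -12019 /2823014592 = -0.00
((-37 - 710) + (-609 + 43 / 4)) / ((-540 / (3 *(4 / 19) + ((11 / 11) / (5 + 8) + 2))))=1199963 / 177840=6.75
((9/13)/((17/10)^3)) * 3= 27000/63869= 0.42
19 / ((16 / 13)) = 247 / 16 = 15.44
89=89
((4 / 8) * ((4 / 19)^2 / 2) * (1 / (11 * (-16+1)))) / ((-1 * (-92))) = -1 / 1369995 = -0.00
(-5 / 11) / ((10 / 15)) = -15 / 22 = -0.68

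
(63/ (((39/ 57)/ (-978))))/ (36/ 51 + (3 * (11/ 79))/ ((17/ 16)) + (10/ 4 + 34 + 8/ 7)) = -22010862132/ 9469525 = -2324.39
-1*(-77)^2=-5929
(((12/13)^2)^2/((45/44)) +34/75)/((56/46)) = 28654711/29989050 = 0.96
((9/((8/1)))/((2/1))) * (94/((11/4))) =423/22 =19.23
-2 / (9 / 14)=-28 / 9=-3.11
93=93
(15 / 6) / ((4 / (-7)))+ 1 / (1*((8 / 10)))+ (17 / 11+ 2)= 37 / 88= 0.42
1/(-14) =-0.07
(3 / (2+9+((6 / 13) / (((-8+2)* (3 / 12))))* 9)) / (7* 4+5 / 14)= 546 / 42479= 0.01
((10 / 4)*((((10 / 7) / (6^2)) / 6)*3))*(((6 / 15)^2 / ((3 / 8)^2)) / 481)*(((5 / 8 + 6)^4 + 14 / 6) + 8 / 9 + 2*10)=0.23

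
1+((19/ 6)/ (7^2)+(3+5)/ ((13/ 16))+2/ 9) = 127651/ 11466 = 11.13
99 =99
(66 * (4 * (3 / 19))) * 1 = 792 / 19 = 41.68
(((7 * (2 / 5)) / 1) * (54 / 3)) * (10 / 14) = 36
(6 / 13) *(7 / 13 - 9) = -660 / 169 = -3.91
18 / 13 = 1.38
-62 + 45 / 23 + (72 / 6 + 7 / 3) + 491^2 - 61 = 16627226 / 69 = 240974.29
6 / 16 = 3 / 8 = 0.38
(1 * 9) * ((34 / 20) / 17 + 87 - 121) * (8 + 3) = -33561 / 10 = -3356.10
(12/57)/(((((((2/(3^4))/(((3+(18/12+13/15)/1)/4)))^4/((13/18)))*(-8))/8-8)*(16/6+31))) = -1547321850079551/1979540459502892246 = -0.00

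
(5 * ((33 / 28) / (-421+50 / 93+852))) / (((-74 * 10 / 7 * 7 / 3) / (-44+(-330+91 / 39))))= 3421935 / 166311152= 0.02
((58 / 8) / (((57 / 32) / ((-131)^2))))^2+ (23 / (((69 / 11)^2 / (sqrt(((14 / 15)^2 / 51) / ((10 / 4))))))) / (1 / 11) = 18634*sqrt(510) / 791775+ 15851163747904 / 3249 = 4878782317.52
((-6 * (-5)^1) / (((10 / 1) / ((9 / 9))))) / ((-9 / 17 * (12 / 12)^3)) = -5.67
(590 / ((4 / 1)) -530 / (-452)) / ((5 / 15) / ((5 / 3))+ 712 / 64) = 224000 / 17063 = 13.13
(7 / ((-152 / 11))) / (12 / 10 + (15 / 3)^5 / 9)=-3465 / 2383208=-0.00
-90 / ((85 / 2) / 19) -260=-300.24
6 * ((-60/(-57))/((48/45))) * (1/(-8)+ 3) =5175/304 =17.02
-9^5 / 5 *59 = -3483891 / 5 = -696778.20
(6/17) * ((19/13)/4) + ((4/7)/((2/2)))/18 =4475/27846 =0.16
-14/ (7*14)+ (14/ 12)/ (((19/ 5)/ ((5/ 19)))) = -941/ 15162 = -0.06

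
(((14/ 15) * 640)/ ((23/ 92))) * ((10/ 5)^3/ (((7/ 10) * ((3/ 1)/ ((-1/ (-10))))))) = 8192/ 9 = 910.22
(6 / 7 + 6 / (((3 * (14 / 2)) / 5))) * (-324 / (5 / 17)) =-88128 / 35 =-2517.94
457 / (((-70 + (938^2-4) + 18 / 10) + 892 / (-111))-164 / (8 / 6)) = 253635 / 488200624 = 0.00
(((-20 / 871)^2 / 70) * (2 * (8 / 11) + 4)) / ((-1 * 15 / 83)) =-13280 / 58415357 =-0.00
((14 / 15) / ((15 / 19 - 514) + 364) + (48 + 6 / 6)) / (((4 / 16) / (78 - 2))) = 90481648 / 6075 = 14894.10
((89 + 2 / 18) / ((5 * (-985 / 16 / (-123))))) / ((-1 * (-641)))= 526112 / 9470775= 0.06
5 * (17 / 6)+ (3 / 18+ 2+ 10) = 26.33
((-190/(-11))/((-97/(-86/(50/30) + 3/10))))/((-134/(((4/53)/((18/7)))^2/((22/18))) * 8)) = -53067/8835754444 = -0.00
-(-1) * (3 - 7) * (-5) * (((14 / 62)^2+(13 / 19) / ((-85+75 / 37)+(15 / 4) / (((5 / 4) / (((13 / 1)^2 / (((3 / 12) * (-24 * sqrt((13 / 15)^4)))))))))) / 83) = 50169732 / 4384332821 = 0.01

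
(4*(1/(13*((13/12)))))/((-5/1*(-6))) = 8/845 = 0.01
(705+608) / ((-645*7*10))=-0.03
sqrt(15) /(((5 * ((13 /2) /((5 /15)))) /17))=34 * sqrt(15) /195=0.68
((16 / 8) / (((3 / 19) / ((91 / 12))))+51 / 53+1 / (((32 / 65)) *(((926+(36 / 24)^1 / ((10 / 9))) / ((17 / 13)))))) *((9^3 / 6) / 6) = 3635297505 / 1850336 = 1964.67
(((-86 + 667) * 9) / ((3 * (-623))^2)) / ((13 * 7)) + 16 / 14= 5766571 / 5045677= 1.14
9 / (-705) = -0.01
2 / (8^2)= 1 / 32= 0.03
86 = 86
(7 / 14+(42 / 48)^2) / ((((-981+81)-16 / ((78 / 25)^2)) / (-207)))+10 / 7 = 1056214249 / 614387200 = 1.72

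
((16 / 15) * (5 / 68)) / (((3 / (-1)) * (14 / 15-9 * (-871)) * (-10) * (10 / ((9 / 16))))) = 3 / 159934640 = 0.00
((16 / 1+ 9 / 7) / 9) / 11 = 11 / 63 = 0.17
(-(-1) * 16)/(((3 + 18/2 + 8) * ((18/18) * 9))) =4/45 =0.09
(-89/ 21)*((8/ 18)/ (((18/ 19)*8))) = -1691/ 6804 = -0.25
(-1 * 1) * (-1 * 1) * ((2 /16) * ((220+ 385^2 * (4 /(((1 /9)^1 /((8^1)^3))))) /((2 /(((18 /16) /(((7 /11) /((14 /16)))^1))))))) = 67619064645 /256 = 264136971.27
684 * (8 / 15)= 1824 / 5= 364.80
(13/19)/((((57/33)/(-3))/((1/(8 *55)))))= -0.00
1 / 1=1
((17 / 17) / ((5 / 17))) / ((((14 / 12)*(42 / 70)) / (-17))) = -578 / 7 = -82.57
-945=-945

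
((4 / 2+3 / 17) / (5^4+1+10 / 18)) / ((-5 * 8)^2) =333 / 153380800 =0.00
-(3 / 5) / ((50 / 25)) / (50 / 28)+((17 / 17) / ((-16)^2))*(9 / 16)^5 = -5629763451 / 33554432000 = -0.17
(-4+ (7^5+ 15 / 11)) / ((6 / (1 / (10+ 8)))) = 15404 / 99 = 155.60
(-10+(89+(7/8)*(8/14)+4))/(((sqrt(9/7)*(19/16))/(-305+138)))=-223112*sqrt(7)/57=-10356.12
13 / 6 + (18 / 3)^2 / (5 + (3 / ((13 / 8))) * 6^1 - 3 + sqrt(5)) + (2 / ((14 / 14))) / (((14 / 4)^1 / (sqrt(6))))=-6084 * sqrt(5) / 28055 + 4 * sqrt(6) / 7 + 168415 / 33666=5.92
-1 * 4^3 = -64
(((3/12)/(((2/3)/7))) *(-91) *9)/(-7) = 2457/8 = 307.12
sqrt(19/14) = sqrt(266)/14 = 1.16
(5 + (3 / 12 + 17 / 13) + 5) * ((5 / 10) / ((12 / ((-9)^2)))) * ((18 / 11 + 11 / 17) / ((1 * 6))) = 2309643 / 155584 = 14.84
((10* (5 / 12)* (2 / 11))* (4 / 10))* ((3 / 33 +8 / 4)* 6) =460 / 121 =3.80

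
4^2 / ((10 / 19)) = 152 / 5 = 30.40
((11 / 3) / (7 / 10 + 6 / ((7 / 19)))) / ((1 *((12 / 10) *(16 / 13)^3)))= 4229225 / 43831296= 0.10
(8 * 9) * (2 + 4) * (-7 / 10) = -302.40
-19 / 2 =-9.50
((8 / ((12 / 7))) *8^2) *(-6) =-1792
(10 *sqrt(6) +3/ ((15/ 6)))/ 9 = 2/ 15 +10 *sqrt(6)/ 9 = 2.85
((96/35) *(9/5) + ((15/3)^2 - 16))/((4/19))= 66.20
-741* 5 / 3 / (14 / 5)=-6175 / 14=-441.07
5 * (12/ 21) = 20/ 7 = 2.86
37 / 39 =0.95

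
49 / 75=0.65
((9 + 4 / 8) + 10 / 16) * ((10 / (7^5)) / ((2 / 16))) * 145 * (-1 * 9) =-1057050 / 16807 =-62.89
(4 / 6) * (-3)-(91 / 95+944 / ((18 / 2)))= -92209 / 855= -107.85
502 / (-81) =-502 / 81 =-6.20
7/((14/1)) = 1/2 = 0.50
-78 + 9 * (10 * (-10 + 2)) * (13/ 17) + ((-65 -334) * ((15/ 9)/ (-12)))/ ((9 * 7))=-1152473/ 1836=-627.71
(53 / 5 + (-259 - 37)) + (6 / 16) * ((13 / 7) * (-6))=-40541 / 140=-289.58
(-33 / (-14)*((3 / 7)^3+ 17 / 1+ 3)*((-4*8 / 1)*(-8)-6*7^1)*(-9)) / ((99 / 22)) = -48635994 / 2401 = -20256.56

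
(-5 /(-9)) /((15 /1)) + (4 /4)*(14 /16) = 197 /216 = 0.91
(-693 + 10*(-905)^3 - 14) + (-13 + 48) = -7412176922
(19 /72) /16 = 0.02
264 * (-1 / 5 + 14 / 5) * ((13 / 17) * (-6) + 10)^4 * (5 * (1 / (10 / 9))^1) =1106397287424 / 417605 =2649387.07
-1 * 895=-895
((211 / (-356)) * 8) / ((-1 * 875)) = 0.01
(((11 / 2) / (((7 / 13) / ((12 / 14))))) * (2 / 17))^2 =736164 / 693889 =1.06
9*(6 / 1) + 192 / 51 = 982 / 17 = 57.76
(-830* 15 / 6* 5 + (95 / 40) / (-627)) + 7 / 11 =-2738833 / 264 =-10374.37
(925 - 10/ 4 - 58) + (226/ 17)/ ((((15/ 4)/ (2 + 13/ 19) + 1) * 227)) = 63976537/ 74002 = 864.52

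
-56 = -56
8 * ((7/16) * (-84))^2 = 21609/2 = 10804.50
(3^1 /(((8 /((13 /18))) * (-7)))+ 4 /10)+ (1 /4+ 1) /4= 283 /420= 0.67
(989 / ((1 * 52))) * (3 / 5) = 2967 / 260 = 11.41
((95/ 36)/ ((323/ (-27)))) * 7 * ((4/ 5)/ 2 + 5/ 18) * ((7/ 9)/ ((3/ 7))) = -20923/ 11016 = -1.90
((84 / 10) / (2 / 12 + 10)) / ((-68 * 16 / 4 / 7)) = -441 / 20740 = -0.02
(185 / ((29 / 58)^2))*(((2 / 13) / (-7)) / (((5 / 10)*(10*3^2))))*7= -296 / 117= -2.53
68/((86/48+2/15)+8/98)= 133280/3933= 33.89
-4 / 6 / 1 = -2 / 3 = -0.67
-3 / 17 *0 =0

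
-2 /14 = -1 /7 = -0.14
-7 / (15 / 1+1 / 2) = -14 / 31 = -0.45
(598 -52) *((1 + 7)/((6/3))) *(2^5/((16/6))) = 26208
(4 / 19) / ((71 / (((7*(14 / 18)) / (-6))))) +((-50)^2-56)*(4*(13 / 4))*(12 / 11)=13886777594 / 400653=34660.36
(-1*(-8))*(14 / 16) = 7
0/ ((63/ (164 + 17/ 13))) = 0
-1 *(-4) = 4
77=77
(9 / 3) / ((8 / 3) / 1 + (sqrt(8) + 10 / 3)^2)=1323 / 2404 - 405 *sqrt(2) / 1202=0.07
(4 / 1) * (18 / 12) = 6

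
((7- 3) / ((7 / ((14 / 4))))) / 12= 0.17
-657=-657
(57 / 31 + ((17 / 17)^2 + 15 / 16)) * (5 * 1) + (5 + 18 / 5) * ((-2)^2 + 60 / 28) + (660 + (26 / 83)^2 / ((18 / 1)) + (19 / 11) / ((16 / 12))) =8678632757129 / 11839710960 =733.01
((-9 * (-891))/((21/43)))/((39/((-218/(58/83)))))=-346617711/2639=-131344.34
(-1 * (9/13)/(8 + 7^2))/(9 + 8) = -3/4199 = -0.00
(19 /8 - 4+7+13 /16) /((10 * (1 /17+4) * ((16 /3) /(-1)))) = -1683 /58880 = -0.03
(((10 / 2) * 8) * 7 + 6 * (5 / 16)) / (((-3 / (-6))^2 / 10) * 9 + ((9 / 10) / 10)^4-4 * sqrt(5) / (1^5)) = -11275000000000000000 * sqrt(5) / 799493454711953279-634403688187500000 / 799493454711953279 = -32.33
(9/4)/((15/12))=9/5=1.80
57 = 57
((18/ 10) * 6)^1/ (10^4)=27/ 25000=0.00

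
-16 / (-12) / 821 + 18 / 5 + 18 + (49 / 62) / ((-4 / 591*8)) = 7.01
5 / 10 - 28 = -55 / 2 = -27.50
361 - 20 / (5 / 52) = 153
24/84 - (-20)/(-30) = -8/21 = -0.38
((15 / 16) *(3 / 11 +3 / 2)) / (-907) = -585 / 319264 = -0.00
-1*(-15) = 15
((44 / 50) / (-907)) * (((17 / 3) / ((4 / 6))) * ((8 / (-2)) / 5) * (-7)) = -5236 / 113375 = -0.05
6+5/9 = 59/9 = 6.56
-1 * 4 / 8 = -1 / 2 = -0.50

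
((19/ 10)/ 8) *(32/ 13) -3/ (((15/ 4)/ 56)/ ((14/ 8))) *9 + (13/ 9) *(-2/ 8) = -1650581/ 2340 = -705.38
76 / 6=38 / 3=12.67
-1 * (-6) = 6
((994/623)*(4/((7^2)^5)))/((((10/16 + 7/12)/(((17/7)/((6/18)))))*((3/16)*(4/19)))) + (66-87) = -107173069184799/5103480323683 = -21.00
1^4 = 1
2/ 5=0.40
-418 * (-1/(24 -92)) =-209/34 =-6.15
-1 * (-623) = 623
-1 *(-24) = 24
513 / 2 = 256.50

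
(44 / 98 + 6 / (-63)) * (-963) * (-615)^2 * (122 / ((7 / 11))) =-8472491141400 / 343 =-24701140353.94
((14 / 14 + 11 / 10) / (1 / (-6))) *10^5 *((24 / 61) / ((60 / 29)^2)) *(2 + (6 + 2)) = -70644000 / 61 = -1158098.36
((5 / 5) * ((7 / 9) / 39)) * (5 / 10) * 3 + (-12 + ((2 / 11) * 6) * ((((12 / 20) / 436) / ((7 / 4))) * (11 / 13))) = -10685167 / 892710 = -11.97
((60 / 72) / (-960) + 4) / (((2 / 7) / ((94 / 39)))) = 1515703 / 44928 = 33.74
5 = 5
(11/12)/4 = 11/48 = 0.23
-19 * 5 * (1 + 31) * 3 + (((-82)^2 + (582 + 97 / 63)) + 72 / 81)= -12681 / 7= -1811.57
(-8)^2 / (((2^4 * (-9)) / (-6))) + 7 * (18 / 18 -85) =-1756 / 3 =-585.33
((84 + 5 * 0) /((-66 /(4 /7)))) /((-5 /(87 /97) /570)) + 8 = 87880 /1067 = 82.36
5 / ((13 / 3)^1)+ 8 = 119 / 13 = 9.15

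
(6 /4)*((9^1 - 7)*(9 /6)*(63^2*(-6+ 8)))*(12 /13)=428652 /13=32973.23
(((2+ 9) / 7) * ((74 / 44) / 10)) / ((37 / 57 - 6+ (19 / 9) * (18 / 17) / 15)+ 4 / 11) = -0.05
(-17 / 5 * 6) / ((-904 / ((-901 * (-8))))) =91902 / 565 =162.66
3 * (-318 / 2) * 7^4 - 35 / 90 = -20614993 / 18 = -1145277.39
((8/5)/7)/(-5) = -8/175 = -0.05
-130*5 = -650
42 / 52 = 21 / 26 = 0.81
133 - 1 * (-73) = 206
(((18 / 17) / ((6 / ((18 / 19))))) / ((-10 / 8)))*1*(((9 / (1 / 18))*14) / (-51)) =163296 / 27455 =5.95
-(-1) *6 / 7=6 / 7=0.86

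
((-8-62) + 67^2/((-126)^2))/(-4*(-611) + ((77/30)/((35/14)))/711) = -2185991225/76631909676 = -0.03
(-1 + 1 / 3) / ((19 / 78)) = -52 / 19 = -2.74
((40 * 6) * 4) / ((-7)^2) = 960 / 49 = 19.59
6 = 6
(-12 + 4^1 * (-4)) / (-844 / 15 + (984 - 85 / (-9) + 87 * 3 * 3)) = -315 / 19352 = -0.02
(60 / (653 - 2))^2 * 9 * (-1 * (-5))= 18000 / 47089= 0.38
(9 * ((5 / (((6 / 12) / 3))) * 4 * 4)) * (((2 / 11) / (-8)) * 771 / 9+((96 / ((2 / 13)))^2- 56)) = 18500393880 / 11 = 1681853989.09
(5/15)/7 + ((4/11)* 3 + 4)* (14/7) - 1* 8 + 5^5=3127.23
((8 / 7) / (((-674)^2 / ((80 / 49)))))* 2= 320 / 38954167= 0.00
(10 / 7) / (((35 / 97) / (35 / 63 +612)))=1069522 / 441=2425.22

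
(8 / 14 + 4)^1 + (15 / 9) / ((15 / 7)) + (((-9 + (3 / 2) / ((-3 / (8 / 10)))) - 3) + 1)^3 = -11625034 / 7875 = -1476.19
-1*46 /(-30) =23 /15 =1.53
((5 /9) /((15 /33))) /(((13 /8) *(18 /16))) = 0.67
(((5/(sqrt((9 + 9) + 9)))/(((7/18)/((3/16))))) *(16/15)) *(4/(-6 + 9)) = 8 *sqrt(3)/21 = 0.66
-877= -877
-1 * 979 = -979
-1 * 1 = -1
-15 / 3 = -5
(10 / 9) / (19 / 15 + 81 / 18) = 100 / 519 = 0.19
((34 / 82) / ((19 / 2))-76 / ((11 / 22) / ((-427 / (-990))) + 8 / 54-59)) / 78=176294402 / 10103778789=0.02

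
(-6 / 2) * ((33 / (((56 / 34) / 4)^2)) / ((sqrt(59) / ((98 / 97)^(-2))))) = -269200899 * sqrt(59) / 27765164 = -74.47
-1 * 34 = -34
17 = 17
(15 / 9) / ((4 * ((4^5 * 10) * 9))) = 1 / 221184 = 0.00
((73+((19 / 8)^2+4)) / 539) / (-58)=-5289 / 2000768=-0.00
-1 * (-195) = 195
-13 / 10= -1.30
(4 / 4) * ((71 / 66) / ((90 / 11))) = 71 / 540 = 0.13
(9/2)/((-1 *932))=-9/1864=-0.00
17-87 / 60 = 311 / 20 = 15.55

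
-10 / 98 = -5 / 49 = -0.10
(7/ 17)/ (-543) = -7/ 9231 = -0.00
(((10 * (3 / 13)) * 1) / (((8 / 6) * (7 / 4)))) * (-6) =-540 / 91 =-5.93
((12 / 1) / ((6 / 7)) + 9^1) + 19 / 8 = 25.38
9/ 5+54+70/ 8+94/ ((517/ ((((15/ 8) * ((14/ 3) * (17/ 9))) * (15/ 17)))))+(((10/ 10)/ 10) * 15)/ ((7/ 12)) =322351/ 4620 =69.77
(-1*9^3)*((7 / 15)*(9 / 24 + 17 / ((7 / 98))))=-3243807 / 40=-81095.18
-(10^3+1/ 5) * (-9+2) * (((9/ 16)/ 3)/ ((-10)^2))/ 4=105021/ 32000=3.28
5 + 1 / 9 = 46 / 9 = 5.11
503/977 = 0.51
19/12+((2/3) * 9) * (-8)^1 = -557/12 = -46.42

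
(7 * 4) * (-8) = -224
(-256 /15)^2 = 65536 /225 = 291.27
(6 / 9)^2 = 4 / 9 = 0.44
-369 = -369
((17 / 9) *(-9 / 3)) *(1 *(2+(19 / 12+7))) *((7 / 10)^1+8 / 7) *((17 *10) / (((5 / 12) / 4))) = -6312916 / 35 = -180369.03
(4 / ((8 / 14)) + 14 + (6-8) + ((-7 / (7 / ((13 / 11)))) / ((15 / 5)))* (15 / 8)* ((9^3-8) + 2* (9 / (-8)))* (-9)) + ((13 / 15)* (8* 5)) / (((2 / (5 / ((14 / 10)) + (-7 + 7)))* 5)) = 35551343 / 7392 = 4809.43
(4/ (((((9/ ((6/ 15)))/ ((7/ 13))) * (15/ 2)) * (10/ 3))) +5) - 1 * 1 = 58556/ 14625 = 4.00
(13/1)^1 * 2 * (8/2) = 104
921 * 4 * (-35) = -128940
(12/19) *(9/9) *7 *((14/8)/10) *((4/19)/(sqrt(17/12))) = 588 *sqrt(51)/30685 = 0.14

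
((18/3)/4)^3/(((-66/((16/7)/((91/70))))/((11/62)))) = -0.02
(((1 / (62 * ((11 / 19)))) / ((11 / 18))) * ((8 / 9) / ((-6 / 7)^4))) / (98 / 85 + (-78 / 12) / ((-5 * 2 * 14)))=108573220 / 1734571179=0.06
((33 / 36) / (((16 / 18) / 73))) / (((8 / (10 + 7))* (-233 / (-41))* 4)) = 1679073 / 238592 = 7.04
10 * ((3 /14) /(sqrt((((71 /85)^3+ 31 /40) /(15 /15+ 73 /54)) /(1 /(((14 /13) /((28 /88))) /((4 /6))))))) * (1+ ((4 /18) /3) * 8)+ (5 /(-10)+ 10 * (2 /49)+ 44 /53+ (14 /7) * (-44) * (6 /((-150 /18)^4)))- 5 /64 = 35756850631 /64925000000+ 18275 * sqrt(2288380255590) /13868724177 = 2.54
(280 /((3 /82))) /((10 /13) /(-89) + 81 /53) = 1407930160 /279561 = 5036.22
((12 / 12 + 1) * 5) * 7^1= 70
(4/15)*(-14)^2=784/15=52.27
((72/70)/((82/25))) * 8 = 720/287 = 2.51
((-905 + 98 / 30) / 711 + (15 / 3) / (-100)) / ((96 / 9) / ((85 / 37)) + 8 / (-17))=-956029 / 3026016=-0.32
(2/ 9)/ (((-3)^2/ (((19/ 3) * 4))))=152/ 243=0.63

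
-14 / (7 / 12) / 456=-1 / 19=-0.05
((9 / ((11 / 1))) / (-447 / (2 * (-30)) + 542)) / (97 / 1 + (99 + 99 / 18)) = 40 / 5412693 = 0.00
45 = 45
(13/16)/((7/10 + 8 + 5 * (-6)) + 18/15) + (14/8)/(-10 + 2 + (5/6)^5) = -25722059/95005464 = -0.27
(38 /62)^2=361 /961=0.38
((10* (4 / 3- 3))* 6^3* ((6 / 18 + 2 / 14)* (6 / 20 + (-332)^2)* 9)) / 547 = -11904224400 / 3829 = -3108964.32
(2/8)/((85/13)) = 13/340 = 0.04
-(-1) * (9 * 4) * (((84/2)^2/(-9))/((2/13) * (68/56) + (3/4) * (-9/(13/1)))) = 2568384/121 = 21226.31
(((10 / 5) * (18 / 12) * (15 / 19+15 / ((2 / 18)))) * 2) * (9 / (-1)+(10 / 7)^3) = -32306760 / 6517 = -4957.31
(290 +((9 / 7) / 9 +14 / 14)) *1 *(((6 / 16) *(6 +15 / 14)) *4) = 3088.19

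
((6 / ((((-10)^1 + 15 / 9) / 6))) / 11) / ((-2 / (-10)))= -108 / 55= -1.96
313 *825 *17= 4389825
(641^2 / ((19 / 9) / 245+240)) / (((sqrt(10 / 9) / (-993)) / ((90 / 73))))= -24290567732655*sqrt(10) / 38632987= -1988288.39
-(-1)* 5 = 5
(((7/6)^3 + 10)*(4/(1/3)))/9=2503/162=15.45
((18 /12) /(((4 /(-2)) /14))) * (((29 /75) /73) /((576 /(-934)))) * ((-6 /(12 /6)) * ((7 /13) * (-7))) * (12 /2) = 4645249 /759200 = 6.12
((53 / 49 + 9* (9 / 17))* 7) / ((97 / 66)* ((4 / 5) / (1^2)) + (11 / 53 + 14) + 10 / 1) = 42588150 / 26415263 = 1.61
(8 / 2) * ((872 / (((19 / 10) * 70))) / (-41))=-3488 / 5453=-0.64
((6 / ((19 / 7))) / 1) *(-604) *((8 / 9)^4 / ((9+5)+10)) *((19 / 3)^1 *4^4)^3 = -26221771774492672 / 177147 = -148022669164.55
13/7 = 1.86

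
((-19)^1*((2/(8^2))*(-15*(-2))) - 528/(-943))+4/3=-720569/45264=-15.92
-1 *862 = -862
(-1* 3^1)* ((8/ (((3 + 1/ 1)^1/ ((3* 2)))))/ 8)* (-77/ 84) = 33/ 8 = 4.12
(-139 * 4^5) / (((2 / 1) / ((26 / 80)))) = -115648 / 5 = -23129.60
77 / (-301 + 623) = 11 / 46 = 0.24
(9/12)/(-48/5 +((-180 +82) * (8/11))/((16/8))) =-165/9952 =-0.02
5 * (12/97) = 60/97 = 0.62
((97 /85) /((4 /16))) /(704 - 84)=97 /13175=0.01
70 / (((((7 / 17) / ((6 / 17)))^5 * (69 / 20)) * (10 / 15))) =777600 / 55223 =14.08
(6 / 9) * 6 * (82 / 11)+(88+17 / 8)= 10555 / 88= 119.94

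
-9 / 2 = -4.50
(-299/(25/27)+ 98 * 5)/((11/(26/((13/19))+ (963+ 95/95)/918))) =74868548/126225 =593.14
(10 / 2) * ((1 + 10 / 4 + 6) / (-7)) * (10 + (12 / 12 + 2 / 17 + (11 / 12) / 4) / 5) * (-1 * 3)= 796081 / 3808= 209.05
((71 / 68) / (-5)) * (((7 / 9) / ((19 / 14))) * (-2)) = 3479 / 14535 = 0.24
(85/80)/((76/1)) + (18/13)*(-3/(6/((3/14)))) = -14869/110656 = -0.13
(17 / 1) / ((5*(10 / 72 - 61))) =-612 / 10955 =-0.06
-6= -6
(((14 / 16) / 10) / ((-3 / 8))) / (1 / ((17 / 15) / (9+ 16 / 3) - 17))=3.95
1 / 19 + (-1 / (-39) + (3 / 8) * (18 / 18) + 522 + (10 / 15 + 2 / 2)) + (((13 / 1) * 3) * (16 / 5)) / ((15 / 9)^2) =140554841 / 247000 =569.05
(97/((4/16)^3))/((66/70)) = 217280/33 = 6584.24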